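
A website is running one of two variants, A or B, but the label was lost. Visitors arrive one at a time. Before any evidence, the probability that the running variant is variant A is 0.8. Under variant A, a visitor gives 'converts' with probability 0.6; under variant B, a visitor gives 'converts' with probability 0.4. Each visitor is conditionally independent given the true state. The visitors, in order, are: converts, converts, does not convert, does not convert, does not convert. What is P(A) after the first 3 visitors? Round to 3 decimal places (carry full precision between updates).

0.857

After 'converts': P(A) = 0.6·0.8000 / (0.6·0.8000 + 0.4·0.2000) ≈ 0.8571
After 'converts': P(A) = 0.6·0.8571 / (0.6·0.8571 + 0.4·0.1429) ≈ 0.9000
After 'does not convert': P(A) = 0.4·0.9000 / (0.4·0.9000 + 0.6·0.1000) ≈ 0.8571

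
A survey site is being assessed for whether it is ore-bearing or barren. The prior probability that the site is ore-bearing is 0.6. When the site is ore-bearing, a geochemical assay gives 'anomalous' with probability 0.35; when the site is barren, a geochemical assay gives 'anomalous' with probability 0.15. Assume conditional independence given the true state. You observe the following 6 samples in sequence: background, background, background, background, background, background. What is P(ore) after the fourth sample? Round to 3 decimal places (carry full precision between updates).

After 'background': P(ore) = 0.65·0.6000 / (0.65·0.6000 + 0.85·0.4000) ≈ 0.5342
After 'background': P(ore) = 0.65·0.5342 / (0.65·0.5342 + 0.85·0.4658) ≈ 0.4673
After 'background': P(ore) = 0.65·0.4673 / (0.65·0.4673 + 0.85·0.5327) ≈ 0.4015
After 'background': P(ore) = 0.65·0.4015 / (0.65·0.4015 + 0.85·0.5985) ≈ 0.3390

0.339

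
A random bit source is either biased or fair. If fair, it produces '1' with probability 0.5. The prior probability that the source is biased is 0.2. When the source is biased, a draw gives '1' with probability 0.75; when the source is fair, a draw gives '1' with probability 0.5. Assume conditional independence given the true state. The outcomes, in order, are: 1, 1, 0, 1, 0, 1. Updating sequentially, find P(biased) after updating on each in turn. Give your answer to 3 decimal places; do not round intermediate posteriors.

0.240

After '1': P(biased) = 0.75·0.2000 / (0.75·0.2000 + 0.5·0.8000) ≈ 0.2727
After '1': P(biased) = 0.75·0.2727 / (0.75·0.2727 + 0.5·0.7273) ≈ 0.3600
After '0': P(biased) = 0.25·0.3600 / (0.25·0.3600 + 0.5·0.6400) ≈ 0.2195
After '1': P(biased) = 0.75·0.2195 / (0.75·0.2195 + 0.5·0.7805) ≈ 0.2967
After '0': P(biased) = 0.25·0.2967 / (0.25·0.2967 + 0.5·0.7033) ≈ 0.1742
After '1': P(biased) = 0.75·0.1742 / (0.75·0.1742 + 0.5·0.8258) ≈ 0.2404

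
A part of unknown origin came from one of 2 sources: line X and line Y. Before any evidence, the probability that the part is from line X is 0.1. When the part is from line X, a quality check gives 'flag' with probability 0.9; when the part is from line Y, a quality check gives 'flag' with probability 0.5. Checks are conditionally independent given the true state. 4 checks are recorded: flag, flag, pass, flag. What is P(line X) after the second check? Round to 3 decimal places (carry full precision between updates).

After 'flag': P(line X) = 0.9·0.1000 / (0.9·0.1000 + 0.5·0.9000) ≈ 0.1667
After 'flag': P(line X) = 0.9·0.1667 / (0.9·0.1667 + 0.5·0.8333) ≈ 0.2647

0.265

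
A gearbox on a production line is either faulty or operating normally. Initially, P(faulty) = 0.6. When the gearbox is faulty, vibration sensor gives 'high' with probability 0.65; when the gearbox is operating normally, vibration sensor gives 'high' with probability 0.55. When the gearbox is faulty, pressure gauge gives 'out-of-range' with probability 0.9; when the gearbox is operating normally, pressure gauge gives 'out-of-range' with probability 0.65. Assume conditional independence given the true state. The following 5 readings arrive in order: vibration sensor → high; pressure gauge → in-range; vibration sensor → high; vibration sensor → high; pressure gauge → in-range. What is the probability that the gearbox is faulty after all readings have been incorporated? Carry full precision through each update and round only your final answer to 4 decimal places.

0.1681

Apply Bayes' rule sequentially, carrying P(faulty) forward.
After vibration sensor='high': P(faulty) = 0.65·0.6000 / (0.65·0.6000 + 0.55·0.4000) ≈ 0.6393
After pressure gauge='in-range': P(faulty) = 0.1·0.6393 / (0.1·0.6393 + 0.35·0.3607) ≈ 0.3362
After vibration sensor='high': P(faulty) = 0.65·0.3362 / (0.65·0.3362 + 0.55·0.6638) ≈ 0.3744
After vibration sensor='high': P(faulty) = 0.65·0.3744 / (0.65·0.3744 + 0.55·0.6256) ≈ 0.4143
After pressure gauge='in-range': P(faulty) = 0.1·0.4143 / (0.1·0.4143 + 0.35·0.5857) ≈ 0.1681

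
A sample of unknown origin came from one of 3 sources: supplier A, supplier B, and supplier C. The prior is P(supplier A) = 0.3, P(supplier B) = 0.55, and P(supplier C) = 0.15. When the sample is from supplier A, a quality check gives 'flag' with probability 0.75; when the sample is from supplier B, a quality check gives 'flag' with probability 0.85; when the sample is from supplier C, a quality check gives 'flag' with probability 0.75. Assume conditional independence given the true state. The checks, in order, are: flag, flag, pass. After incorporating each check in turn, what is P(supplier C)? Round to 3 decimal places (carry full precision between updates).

After 'flag': normaliser = 0.75·0.3000 + 0.85·0.5500 + 0.75·0.1500; P(supplier A) ≈ 0.2795, P(supplier B) ≈ 0.5807, P(supplier C) ≈ 0.1398
After 'flag': normaliser = 0.75·0.2795 + 0.85·0.5807 + 0.75·0.1398; P(supplier A) ≈ 0.2594, P(supplier B) ≈ 0.6109, P(supplier C) ≈ 0.1297
After 'pass': normaliser = 0.25·0.2594 + 0.15·0.6109 + 0.25·0.1297; P(supplier A) ≈ 0.3433, P(supplier B) ≈ 0.4850, P(supplier C) ≈ 0.1717

0.172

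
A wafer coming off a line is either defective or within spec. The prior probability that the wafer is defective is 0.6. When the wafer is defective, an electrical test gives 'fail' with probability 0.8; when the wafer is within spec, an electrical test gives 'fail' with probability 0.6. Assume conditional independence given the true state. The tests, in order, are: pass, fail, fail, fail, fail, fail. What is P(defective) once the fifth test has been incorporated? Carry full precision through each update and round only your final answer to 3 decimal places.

0.703

After 'pass': P(defective) = 0.2·0.6000 / (0.2·0.6000 + 0.4·0.4000) ≈ 0.4286
After 'fail': P(defective) = 0.8·0.4286 / (0.8·0.4286 + 0.6·0.5714) ≈ 0.5000
After 'fail': P(defective) = 0.8·0.5000 / (0.8·0.5000 + 0.6·0.5000) ≈ 0.5714
After 'fail': P(defective) = 0.8·0.5714 / (0.8·0.5714 + 0.6·0.4286) ≈ 0.6400
After 'fail': P(defective) = 0.8·0.6400 / (0.8·0.6400 + 0.6·0.3600) ≈ 0.7033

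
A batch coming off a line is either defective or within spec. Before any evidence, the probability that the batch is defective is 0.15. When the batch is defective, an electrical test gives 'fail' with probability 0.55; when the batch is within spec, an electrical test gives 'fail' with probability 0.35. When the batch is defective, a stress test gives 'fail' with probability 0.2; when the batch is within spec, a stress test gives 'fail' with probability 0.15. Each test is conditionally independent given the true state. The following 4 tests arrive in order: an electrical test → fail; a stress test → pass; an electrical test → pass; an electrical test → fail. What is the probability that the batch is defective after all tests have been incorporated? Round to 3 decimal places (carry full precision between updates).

After an electrical test='fail': P(defective) = 0.55·0.1500 / (0.55·0.1500 + 0.35·0.8500) ≈ 0.2171
After a stress test='pass': P(defective) = 0.8·0.2171 / (0.8·0.2171 + 0.85·0.7829) ≈ 0.2070
After an electrical test='pass': P(defective) = 0.45·0.2070 / (0.45·0.2070 + 0.65·0.7930) ≈ 0.1530
After an electrical test='fail': P(defective) = 0.55·0.1530 / (0.55·0.1530 + 0.35·0.8470) ≈ 0.2211

0.221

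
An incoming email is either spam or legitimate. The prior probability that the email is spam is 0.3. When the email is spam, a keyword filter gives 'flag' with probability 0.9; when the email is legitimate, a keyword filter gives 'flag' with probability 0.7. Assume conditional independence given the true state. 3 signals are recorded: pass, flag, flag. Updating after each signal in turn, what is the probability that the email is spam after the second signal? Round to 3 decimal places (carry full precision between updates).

Apply Bayes' rule sequentially, carrying P(spam) forward.
After 'pass': P(spam) = 0.1·0.3000 / (0.1·0.3000 + 0.3·0.7000) ≈ 0.1250
After 'flag': P(spam) = 0.9·0.1250 / (0.9·0.1250 + 0.7·0.8750) ≈ 0.1552

0.155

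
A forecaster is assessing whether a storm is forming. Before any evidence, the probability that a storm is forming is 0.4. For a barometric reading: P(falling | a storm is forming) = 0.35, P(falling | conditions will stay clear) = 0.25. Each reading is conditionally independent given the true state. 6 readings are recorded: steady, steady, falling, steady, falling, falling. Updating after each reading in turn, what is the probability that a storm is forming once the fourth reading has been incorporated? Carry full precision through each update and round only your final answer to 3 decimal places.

0.378

Apply Bayes' rule sequentially, carrying P(storm) forward.
After 'steady': P(storm) = 0.65·0.4000 / (0.65·0.4000 + 0.75·0.6000) ≈ 0.3662
After 'steady': P(storm) = 0.65·0.3662 / (0.65·0.3662 + 0.75·0.6338) ≈ 0.3337
After 'falling': P(storm) = 0.35·0.3337 / (0.35·0.3337 + 0.25·0.6663) ≈ 0.4121
After 'steady': P(storm) = 0.65·0.4121 / (0.65·0.4121 + 0.75·0.5879) ≈ 0.3779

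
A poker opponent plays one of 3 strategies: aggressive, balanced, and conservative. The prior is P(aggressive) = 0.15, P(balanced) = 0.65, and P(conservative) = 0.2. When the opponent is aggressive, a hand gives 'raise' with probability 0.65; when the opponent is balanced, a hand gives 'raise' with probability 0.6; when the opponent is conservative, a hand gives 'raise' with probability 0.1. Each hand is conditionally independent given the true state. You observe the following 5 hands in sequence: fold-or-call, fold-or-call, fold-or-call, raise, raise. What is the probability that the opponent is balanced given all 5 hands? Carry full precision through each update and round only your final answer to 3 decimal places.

0.782

After 'fold-or-call': normaliser = 0.35·0.1500 + 0.4·0.6500 + 0.9·0.2000; P(aggressive) ≈ 0.1066, P(balanced) ≈ 0.5279, P(conservative) ≈ 0.3655
After 'fold-or-call': normaliser = 0.35·0.1066 + 0.4·0.5279 + 0.9·0.3655; P(aggressive) ≈ 0.0646, P(balanced) ≈ 0.3657, P(conservative) ≈ 0.5697
After 'fold-or-call': normaliser = 0.35·0.0646 + 0.4·0.3657 + 0.9·0.5697; P(aggressive) ≈ 0.0332, P(balanced) ≈ 0.2146, P(conservative) ≈ 0.7522
After 'raise': normaliser = 0.65·0.0332 + 0.6·0.2146 + 0.1·0.7522; P(aggressive) ≈ 0.0956, P(balanced) ≈ 0.5709, P(conservative) ≈ 0.3335
After 'raise': normaliser = 0.65·0.0956 + 0.6·0.5709 + 0.1·0.3335; P(aggressive) ≈ 0.1419, P(balanced) ≈ 0.7820, P(conservative) ≈ 0.0761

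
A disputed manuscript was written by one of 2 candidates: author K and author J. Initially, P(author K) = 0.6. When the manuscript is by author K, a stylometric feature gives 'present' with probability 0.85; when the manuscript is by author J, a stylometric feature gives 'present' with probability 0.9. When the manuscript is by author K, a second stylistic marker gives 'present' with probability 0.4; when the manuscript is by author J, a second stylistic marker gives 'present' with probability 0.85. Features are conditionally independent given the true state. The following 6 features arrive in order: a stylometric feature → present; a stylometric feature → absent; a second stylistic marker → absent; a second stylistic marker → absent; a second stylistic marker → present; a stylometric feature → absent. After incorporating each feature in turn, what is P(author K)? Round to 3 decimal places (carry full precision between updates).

After a stylometric feature='present': P(author K) = 0.85·0.6000 / (0.85·0.6000 + 0.9·0.4000) ≈ 0.5862
After a stylometric feature='absent': P(author K) = 0.15·0.5862 / (0.15·0.5862 + 0.1·0.4138) ≈ 0.6800
After a second stylistic marker='absent': P(author K) = 0.6·0.6800 / (0.6·0.6800 + 0.15·0.3200) ≈ 0.8947
After a second stylistic marker='absent': P(author K) = 0.6·0.8947 / (0.6·0.8947 + 0.15·0.1053) ≈ 0.9714
After a second stylistic marker='present': P(author K) = 0.4·0.9714 / (0.4·0.9714 + 0.85·0.0286) ≈ 0.9412
After a stylometric feature='absent': P(author K) = 0.15·0.9412 / (0.15·0.9412 + 0.1·0.0588) ≈ 0.9600

0.960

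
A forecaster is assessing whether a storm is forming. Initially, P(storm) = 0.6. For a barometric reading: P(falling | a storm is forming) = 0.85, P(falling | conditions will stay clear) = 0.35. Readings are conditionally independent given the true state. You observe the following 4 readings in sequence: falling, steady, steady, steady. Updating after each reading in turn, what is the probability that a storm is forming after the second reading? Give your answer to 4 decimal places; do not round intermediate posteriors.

0.4567

After 'falling': P(storm) = 0.85·0.6000 / (0.85·0.6000 + 0.35·0.4000) ≈ 0.7846
After 'steady': P(storm) = 0.15·0.7846 / (0.15·0.7846 + 0.65·0.2154) ≈ 0.4567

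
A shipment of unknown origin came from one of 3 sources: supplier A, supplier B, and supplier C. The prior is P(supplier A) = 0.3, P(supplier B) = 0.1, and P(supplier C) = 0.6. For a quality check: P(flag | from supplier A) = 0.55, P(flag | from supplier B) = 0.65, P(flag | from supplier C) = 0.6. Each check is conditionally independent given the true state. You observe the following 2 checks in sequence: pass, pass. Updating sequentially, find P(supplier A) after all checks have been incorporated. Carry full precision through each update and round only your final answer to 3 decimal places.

After 'pass': normaliser = 0.45·0.3000 + 0.35·0.1000 + 0.4·0.6000; P(supplier A) ≈ 0.3293, P(supplier B) ≈ 0.0854, P(supplier C) ≈ 0.5854
After 'pass': normaliser = 0.45·0.3293 + 0.35·0.0854 + 0.4·0.5854; P(supplier A) ≈ 0.3595, P(supplier B) ≈ 0.0725, P(supplier C) ≈ 0.5680

0.359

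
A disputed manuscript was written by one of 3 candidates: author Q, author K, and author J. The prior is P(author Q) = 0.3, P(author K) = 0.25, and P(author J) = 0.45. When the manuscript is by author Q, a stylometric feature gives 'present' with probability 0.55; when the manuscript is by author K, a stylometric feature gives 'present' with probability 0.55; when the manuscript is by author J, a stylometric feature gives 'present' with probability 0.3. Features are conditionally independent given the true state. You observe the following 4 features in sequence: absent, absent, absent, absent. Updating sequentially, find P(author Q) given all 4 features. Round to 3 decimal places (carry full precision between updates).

After 'absent': normaliser = 0.45·0.3000 + 0.45·0.2500 + 0.7·0.4500; P(author Q) ≈ 0.2400, P(author K) ≈ 0.2000, P(author J) ≈ 0.5600
After 'absent': normaliser = 0.45·0.2400 + 0.45·0.2000 + 0.7·0.5600; P(author Q) ≈ 0.1831, P(author K) ≈ 0.1525, P(author J) ≈ 0.6644
After 'absent': normaliser = 0.45·0.1831 + 0.45·0.1525 + 0.7·0.6644; P(author Q) ≈ 0.1337, P(author K) ≈ 0.1114, P(author J) ≈ 0.7549
After 'absent': normaliser = 0.45·0.1337 + 0.45·0.1114 + 0.7·0.7549; P(author Q) ≈ 0.0942, P(author K) ≈ 0.0785, P(author J) ≈ 0.8273

0.094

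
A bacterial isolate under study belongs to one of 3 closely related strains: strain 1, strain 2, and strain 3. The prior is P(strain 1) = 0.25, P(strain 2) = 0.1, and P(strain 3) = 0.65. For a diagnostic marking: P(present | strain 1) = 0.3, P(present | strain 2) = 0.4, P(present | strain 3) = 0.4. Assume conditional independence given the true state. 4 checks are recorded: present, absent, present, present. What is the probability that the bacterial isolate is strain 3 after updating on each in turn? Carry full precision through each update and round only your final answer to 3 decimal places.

0.745

After 'present': normaliser = 0.3·0.2500 + 0.4·0.1000 + 0.4·0.6500; P(strain 1) ≈ 0.2000, P(strain 2) ≈ 0.1067, P(strain 3) ≈ 0.6933
After 'absent': normaliser = 0.7·0.2000 + 0.6·0.1067 + 0.6·0.6933; P(strain 1) ≈ 0.2258, P(strain 2) ≈ 0.1032, P(strain 3) ≈ 0.6710
After 'present': normaliser = 0.3·0.2258 + 0.4·0.1032 + 0.4·0.6710; P(strain 1) ≈ 0.1795, P(strain 2) ≈ 0.1094, P(strain 3) ≈ 0.7111
After 'present': normaliser = 0.3·0.1795 + 0.4·0.1094 + 0.4·0.7111; P(strain 1) ≈ 0.1409, P(strain 2) ≈ 0.1145, P(strain 3) ≈ 0.7445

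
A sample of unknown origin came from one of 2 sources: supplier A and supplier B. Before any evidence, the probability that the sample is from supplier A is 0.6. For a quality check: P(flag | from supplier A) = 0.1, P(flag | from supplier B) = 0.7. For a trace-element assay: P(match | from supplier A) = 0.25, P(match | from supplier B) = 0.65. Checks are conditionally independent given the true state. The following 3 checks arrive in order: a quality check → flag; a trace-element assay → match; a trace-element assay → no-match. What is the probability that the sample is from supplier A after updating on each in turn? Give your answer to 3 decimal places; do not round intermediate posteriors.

0.150

After a quality check='flag': P(supplier A) = 0.1·0.6000 / (0.1·0.6000 + 0.7·0.4000) ≈ 0.1765
After a trace-element assay='match': P(supplier A) = 0.25·0.1765 / (0.25·0.1765 + 0.65·0.8235) ≈ 0.0761
After a trace-element assay='no-match': P(supplier A) = 0.75·0.0761 / (0.75·0.0761 + 0.35·0.9239) ≈ 0.1501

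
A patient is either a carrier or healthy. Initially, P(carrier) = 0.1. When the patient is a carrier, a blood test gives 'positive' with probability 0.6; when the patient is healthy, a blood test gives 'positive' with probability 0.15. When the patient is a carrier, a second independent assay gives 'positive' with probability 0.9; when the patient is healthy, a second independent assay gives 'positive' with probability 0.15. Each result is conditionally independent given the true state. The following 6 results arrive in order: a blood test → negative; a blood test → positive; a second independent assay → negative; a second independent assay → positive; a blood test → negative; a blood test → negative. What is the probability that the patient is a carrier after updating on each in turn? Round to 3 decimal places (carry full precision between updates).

0.032

After a blood test='negative': P(carrier) = 0.4·0.1000 / (0.4·0.1000 + 0.85·0.9000) ≈ 0.0497
After a blood test='positive': P(carrier) = 0.6·0.0497 / (0.6·0.0497 + 0.15·0.9503) ≈ 0.1730
After a second independent assay='negative': P(carrier) = 0.1·0.1730 / (0.1·0.1730 + 0.85·0.8270) ≈ 0.0240
After a second independent assay='positive': P(carrier) = 0.9·0.0240 / (0.9·0.0240 + 0.15·0.9760) ≈ 0.1286
After a blood test='negative': P(carrier) = 0.4·0.1286 / (0.4·0.1286 + 0.85·0.8714) ≈ 0.0650
After a blood test='negative': P(carrier) = 0.4·0.0650 / (0.4·0.0650 + 0.85·0.9350) ≈ 0.0317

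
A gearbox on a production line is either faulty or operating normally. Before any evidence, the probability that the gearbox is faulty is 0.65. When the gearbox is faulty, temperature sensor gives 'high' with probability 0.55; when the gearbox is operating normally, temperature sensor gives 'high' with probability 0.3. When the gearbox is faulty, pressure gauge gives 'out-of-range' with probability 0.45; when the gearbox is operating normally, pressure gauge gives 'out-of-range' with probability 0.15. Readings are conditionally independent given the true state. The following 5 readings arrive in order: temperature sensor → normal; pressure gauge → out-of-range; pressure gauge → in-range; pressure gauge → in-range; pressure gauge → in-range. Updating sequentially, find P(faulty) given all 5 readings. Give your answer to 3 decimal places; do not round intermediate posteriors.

Apply Bayes' rule sequentially, carrying P(faulty) forward.
After temperature sensor='normal': P(faulty) = 0.45·0.6500 / (0.45·0.6500 + 0.7·0.3500) ≈ 0.5442
After pressure gauge='out-of-range': P(faulty) = 0.45·0.5442 / (0.45·0.5442 + 0.15·0.4558) ≈ 0.7817
After pressure gauge='in-range': P(faulty) = 0.55·0.7817 / (0.55·0.7817 + 0.85·0.2183) ≈ 0.6986
After pressure gauge='in-range': P(faulty) = 0.55·0.6986 / (0.55·0.6986 + 0.85·0.3014) ≈ 0.5999
After pressure gauge='in-range': P(faulty) = 0.55·0.5999 / (0.55·0.5999 + 0.85·0.4001) ≈ 0.4925

0.492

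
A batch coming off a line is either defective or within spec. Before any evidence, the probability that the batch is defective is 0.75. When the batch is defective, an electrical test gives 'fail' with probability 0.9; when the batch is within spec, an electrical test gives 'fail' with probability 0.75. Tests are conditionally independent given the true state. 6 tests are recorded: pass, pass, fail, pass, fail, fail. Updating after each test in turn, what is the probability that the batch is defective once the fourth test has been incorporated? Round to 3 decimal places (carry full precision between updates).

0.187

Each posterior becomes the prior for the next update.
After 'pass': P(defective) = 0.1·0.7500 / (0.1·0.7500 + 0.25·0.2500) ≈ 0.5455
After 'pass': P(defective) = 0.1·0.5455 / (0.1·0.5455 + 0.25·0.4545) ≈ 0.3243
After 'fail': P(defective) = 0.9·0.3243 / (0.9·0.3243 + 0.75·0.6757) ≈ 0.3655
After 'pass': P(defective) = 0.1·0.3655 / (0.1·0.3655 + 0.25·0.6345) ≈ 0.1873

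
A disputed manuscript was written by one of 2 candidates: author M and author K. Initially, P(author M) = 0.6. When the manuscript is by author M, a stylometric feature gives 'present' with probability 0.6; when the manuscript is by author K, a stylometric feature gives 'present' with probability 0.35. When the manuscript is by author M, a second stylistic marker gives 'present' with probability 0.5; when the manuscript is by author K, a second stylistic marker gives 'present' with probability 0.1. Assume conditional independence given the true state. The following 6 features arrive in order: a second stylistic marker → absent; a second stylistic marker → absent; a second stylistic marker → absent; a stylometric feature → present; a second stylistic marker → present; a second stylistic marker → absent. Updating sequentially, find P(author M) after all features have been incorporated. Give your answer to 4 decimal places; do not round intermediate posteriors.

0.5505

After a second stylistic marker='absent': P(author M) = 0.5·0.6000 / (0.5·0.6000 + 0.9·0.4000) ≈ 0.4545
After a second stylistic marker='absent': P(author M) = 0.5·0.4545 / (0.5·0.4545 + 0.9·0.5455) ≈ 0.3165
After a second stylistic marker='absent': P(author M) = 0.5·0.3165 / (0.5·0.3165 + 0.9·0.6835) ≈ 0.2046
After a stylometric feature='present': P(author M) = 0.6·0.2046 / (0.6·0.2046 + 0.35·0.7954) ≈ 0.3060
After a second stylistic marker='present': P(author M) = 0.5·0.3060 / (0.5·0.3060 + 0.1·0.6940) ≈ 0.6879
After a second stylistic marker='absent': P(author M) = 0.5·0.6879 / (0.5·0.6879 + 0.9·0.3121) ≈ 0.5505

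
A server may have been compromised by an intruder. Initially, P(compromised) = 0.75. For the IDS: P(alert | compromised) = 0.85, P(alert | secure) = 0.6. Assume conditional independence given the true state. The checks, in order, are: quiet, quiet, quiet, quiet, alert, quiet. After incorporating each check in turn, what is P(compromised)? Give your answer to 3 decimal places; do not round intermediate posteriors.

0.031

Each posterior becomes the prior for the next update.
After 'quiet': P(compromised) = 0.15·0.7500 / (0.15·0.7500 + 0.4·0.2500) ≈ 0.5294
After 'quiet': P(compromised) = 0.15·0.5294 / (0.15·0.5294 + 0.4·0.4706) ≈ 0.2967
After 'quiet': P(compromised) = 0.15·0.2967 / (0.15·0.2967 + 0.4·0.7033) ≈ 0.1366
After 'quiet': P(compromised) = 0.15·0.1366 / (0.15·0.1366 + 0.4·0.8634) ≈ 0.0560
After 'alert': P(compromised) = 0.85·0.0560 / (0.85·0.0560 + 0.6·0.9440) ≈ 0.0775
After 'quiet': P(compromised) = 0.15·0.0775 / (0.15·0.0775 + 0.4·0.9225) ≈ 0.0306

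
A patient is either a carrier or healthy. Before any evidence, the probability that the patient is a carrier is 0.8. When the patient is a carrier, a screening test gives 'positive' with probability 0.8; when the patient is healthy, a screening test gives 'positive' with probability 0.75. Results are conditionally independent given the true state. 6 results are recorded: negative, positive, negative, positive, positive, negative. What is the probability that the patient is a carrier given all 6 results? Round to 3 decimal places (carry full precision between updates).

After 'negative': P(carrier) = 0.2·0.8000 / (0.2·0.8000 + 0.25·0.2000) ≈ 0.7619
After 'positive': P(carrier) = 0.8·0.7619 / (0.8·0.7619 + 0.75·0.2381) ≈ 0.7734
After 'negative': P(carrier) = 0.2·0.7734 / (0.2·0.7734 + 0.25·0.2266) ≈ 0.7320
After 'positive': P(carrier) = 0.8·0.7320 / (0.8·0.7320 + 0.75·0.2680) ≈ 0.7444
After 'positive': P(carrier) = 0.8·0.7444 / (0.8·0.7444 + 0.75·0.2556) ≈ 0.7565
After 'negative': P(carrier) = 0.2·0.7565 / (0.2·0.7565 + 0.25·0.2435) ≈ 0.7131

0.713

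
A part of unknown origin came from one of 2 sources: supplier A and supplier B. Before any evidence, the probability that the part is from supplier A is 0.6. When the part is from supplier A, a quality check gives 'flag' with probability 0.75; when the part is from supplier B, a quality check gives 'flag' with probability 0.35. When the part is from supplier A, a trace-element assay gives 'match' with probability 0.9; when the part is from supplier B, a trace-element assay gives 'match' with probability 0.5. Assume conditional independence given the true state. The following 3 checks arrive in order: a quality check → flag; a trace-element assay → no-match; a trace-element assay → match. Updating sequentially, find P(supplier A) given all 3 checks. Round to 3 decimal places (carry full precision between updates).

0.536

After a quality check='flag': P(supplier A) = 0.75·0.6000 / (0.75·0.6000 + 0.35·0.4000) ≈ 0.7627
After a trace-element assay='no-match': P(supplier A) = 0.1·0.7627 / (0.1·0.7627 + 0.5·0.2373) ≈ 0.3913
After a trace-element assay='match': P(supplier A) = 0.9·0.3913 / (0.9·0.3913 + 0.5·0.6087) ≈ 0.5364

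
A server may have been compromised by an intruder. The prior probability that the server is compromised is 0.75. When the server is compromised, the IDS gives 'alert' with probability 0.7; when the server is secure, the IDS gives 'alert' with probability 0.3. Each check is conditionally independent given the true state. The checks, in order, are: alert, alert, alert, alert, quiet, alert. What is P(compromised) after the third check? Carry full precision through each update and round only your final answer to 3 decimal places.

After 'alert': P(compromised) = 0.7·0.7500 / (0.7·0.7500 + 0.3·0.2500) ≈ 0.8750
After 'alert': P(compromised) = 0.7·0.8750 / (0.7·0.8750 + 0.3·0.1250) ≈ 0.9423
After 'alert': P(compromised) = 0.7·0.9423 / (0.7·0.9423 + 0.3·0.0577) ≈ 0.9744

0.974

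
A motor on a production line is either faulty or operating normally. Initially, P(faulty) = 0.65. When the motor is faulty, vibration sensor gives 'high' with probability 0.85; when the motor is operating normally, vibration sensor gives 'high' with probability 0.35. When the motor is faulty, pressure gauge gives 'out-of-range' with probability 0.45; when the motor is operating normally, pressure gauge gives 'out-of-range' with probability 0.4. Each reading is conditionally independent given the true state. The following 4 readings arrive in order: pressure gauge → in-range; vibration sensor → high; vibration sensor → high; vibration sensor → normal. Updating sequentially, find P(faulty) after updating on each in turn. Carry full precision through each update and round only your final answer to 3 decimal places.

After pressure gauge='in-range': P(faulty) = 0.55·0.6500 / (0.55·0.6500 + 0.6·0.3500) ≈ 0.6300
After vibration sensor='high': P(faulty) = 0.85·0.6300 / (0.85·0.6300 + 0.35·0.3700) ≈ 0.8052
After vibration sensor='high': P(faulty) = 0.85·0.8052 / (0.85·0.8052 + 0.35·0.1948) ≈ 0.9094
After vibration sensor='normal': P(faulty) = 0.15·0.9094 / (0.15·0.9094 + 0.65·0.0906) ≈ 0.6985

0.699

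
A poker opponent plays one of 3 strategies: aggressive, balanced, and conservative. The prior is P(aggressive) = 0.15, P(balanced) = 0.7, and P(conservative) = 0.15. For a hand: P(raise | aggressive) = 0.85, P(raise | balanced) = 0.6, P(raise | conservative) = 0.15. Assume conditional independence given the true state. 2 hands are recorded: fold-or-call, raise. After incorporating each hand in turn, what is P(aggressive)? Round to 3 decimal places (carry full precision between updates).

0.093

Apply Bayes' rule sequentially, carrying P(aggressive) forward.
After 'fold-or-call': normaliser = 0.15·0.1500 + 0.4·0.7000 + 0.85·0.1500; P(aggressive) ≈ 0.0523, P(balanced) ≈ 0.6512, P(conservative) ≈ 0.2965
After 'raise': normaliser = 0.85·0.0523 + 0.6·0.6512 + 0.15·0.2965; P(aggressive) ≈ 0.0927, P(balanced) ≈ 0.8145, P(conservative) ≈ 0.0927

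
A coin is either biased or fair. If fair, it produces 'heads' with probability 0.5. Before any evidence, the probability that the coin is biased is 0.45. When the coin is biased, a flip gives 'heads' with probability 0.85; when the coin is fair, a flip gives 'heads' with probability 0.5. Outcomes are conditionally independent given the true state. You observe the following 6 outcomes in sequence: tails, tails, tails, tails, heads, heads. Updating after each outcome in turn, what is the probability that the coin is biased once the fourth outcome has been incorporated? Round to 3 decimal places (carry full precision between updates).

Each posterior becomes the prior for the next update.
After 'tails': P(biased) = 0.15·0.4500 / (0.15·0.4500 + 0.5·0.5500) ≈ 0.1971
After 'tails': P(biased) = 0.15·0.1971 / (0.15·0.1971 + 0.5·0.8029) ≈ 0.0686
After 'tails': P(biased) = 0.15·0.0686 / (0.15·0.0686 + 0.5·0.9314) ≈ 0.0216
After 'tails': P(biased) = 0.15·0.0216 / (0.15·0.0216 + 0.5·0.9784) ≈ 0.0066

0.007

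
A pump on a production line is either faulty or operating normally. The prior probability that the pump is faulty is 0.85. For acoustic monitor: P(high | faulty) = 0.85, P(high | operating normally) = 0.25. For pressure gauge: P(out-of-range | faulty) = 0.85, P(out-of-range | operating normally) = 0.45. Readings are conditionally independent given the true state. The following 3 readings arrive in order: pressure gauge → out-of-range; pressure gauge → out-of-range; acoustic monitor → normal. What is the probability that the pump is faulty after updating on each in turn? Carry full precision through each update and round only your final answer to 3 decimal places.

Apply Bayes' rule sequentially, carrying P(faulty) forward.
After pressure gauge='out-of-range': P(faulty) = 0.85·0.8500 / (0.85·0.8500 + 0.45·0.1500) ≈ 0.9146
After pressure gauge='out-of-range': P(faulty) = 0.85·0.9146 / (0.85·0.9146 + 0.45·0.0854) ≈ 0.9529
After acoustic monitor='normal': P(faulty) = 0.15·0.9529 / (0.15·0.9529 + 0.75·0.0471) ≈ 0.8017

0.802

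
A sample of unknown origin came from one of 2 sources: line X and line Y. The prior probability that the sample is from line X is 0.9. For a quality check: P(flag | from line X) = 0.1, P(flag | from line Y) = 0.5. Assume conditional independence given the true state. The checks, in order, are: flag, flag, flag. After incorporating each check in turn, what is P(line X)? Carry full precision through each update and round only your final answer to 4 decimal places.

Each posterior becomes the prior for the next update.
After 'flag': P(line X) = 0.1·0.9000 / (0.1·0.9000 + 0.5·0.1000) ≈ 0.6429
After 'flag': P(line X) = 0.1·0.6429 / (0.1·0.6429 + 0.5·0.3571) ≈ 0.2647
After 'flag': P(line X) = 0.1·0.2647 / (0.1·0.2647 + 0.5·0.7353) ≈ 0.0672

0.0672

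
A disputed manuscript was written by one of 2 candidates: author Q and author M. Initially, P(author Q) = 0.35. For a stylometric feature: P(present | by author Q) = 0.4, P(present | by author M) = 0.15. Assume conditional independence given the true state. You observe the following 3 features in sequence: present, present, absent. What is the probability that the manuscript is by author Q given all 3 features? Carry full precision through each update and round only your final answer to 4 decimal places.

0.7299

After 'present': P(author Q) = 0.4·0.3500 / (0.4·0.3500 + 0.15·0.6500) ≈ 0.5895
After 'present': P(author Q) = 0.4·0.5895 / (0.4·0.5895 + 0.15·0.4105) ≈ 0.7929
After 'absent': P(author Q) = 0.6·0.7929 / (0.6·0.7929 + 0.85·0.2071) ≈ 0.7299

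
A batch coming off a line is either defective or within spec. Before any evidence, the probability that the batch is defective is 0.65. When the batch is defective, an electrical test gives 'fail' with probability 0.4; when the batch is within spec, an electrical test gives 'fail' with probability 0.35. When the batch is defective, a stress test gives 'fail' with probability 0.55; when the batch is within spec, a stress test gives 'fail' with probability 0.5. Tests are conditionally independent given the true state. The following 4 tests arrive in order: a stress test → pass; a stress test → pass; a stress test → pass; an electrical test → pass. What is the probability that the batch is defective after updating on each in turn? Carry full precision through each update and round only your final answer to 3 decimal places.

Apply Bayes' rule sequentially, carrying P(defective) forward.
After a stress test='pass': P(defective) = 0.45·0.6500 / (0.45·0.6500 + 0.5·0.3500) ≈ 0.6257
After a stress test='pass': P(defective) = 0.45·0.6257 / (0.45·0.6257 + 0.5·0.3743) ≈ 0.6007
After a stress test='pass': P(defective) = 0.45·0.6007 / (0.45·0.6007 + 0.5·0.3993) ≈ 0.5752
After an electrical test='pass': P(defective) = 0.6·0.5752 / (0.6·0.5752 + 0.65·0.4248) ≈ 0.5555

0.555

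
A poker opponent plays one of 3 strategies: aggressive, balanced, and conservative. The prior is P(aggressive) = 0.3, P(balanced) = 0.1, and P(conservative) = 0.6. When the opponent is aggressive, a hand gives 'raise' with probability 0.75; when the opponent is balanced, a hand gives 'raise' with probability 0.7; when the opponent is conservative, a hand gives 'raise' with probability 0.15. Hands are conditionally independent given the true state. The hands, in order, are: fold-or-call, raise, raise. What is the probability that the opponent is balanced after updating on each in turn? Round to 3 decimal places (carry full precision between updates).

After 'fold-or-call': normaliser = 0.25·0.3000 + 0.3·0.1000 + 0.85·0.6000; P(aggressive) ≈ 0.1220, P(balanced) ≈ 0.0488, P(conservative) ≈ 0.8293
After 'raise': normaliser = 0.75·0.1220 + 0.7·0.0488 + 0.15·0.8293; P(aggressive) ≈ 0.3659, P(balanced) ≈ 0.1366, P(conservative) ≈ 0.4976
After 'raise': normaliser = 0.75·0.3659 + 0.7·0.1366 + 0.15·0.4976; P(aggressive) ≈ 0.6171, P(balanced) ≈ 0.2150, P(conservative) ≈ 0.1679

0.215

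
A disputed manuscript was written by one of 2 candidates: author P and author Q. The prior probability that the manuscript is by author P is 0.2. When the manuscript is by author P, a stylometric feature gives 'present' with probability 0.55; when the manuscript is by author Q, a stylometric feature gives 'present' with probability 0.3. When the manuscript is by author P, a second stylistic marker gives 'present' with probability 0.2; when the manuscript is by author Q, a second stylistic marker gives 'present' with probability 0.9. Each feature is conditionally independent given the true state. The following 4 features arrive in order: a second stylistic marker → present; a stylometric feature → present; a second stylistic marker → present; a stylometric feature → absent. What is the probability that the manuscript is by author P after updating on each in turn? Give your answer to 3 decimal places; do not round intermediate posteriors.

Apply Bayes' rule sequentially, carrying P(author P) forward.
After a second stylistic marker='present': P(author P) = 0.2·0.2000 / (0.2·0.2000 + 0.9·0.8000) ≈ 0.0526
After a stylometric feature='present': P(author P) = 0.55·0.0526 / (0.55·0.0526 + 0.3·0.9474) ≈ 0.0924
After a second stylistic marker='present': P(author P) = 0.2·0.0924 / (0.2·0.0924 + 0.9·0.9076) ≈ 0.0221
After a stylometric feature='absent': P(author P) = 0.45·0.0221 / (0.45·0.0221 + 0.7·0.9779) ≈ 0.0143

0.014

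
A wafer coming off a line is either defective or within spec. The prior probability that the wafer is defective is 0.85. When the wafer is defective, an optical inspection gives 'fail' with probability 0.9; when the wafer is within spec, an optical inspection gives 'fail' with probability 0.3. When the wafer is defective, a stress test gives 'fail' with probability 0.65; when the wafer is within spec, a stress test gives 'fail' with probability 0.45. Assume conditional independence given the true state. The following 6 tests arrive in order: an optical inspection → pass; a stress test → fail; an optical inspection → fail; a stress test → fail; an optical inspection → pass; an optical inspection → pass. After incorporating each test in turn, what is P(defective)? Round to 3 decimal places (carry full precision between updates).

0.094

After an optical inspection='pass': P(defective) = 0.1·0.8500 / (0.1·0.8500 + 0.7·0.1500) ≈ 0.4474
After a stress test='fail': P(defective) = 0.65·0.4474 / (0.65·0.4474 + 0.45·0.5526) ≈ 0.5390
After an optical inspection='fail': P(defective) = 0.9·0.5390 / (0.9·0.5390 + 0.3·0.4610) ≈ 0.7782
After a stress test='fail': P(defective) = 0.65·0.7782 / (0.65·0.7782 + 0.45·0.2218) ≈ 0.8352
After an optical inspection='pass': P(defective) = 0.1·0.8352 / (0.1·0.8352 + 0.7·0.1648) ≈ 0.4199
After an optical inspection='pass': P(defective) = 0.1·0.4199 / (0.1·0.4199 + 0.7·0.5801) ≈ 0.0937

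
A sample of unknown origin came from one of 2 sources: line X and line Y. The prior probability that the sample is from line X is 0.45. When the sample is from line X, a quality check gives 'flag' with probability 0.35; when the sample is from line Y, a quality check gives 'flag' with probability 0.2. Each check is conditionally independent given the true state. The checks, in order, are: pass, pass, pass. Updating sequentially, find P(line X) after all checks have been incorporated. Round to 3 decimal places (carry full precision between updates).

0.305

After 'pass': P(line X) = 0.65·0.4500 / (0.65·0.4500 + 0.8·0.5500) ≈ 0.3993
After 'pass': P(line X) = 0.65·0.3993 / (0.65·0.3993 + 0.8·0.6007) ≈ 0.3507
After 'pass': P(line X) = 0.65·0.3507 / (0.65·0.3507 + 0.8·0.6493) ≈ 0.3050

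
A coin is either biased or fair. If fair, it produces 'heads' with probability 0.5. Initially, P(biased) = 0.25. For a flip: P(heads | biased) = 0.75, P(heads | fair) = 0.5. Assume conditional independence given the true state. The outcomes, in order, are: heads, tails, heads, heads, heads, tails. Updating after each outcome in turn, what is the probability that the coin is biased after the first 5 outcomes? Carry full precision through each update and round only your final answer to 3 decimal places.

After 'heads': P(biased) = 0.75·0.2500 / (0.75·0.2500 + 0.5·0.7500) ≈ 0.3333
After 'tails': P(biased) = 0.25·0.3333 / (0.25·0.3333 + 0.5·0.6667) ≈ 0.2000
After 'heads': P(biased) = 0.75·0.2000 / (0.75·0.2000 + 0.5·0.8000) ≈ 0.2727
After 'heads': P(biased) = 0.75·0.2727 / (0.75·0.2727 + 0.5·0.7273) ≈ 0.3600
After 'heads': P(biased) = 0.75·0.3600 / (0.75·0.3600 + 0.5·0.6400) ≈ 0.4576

0.458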